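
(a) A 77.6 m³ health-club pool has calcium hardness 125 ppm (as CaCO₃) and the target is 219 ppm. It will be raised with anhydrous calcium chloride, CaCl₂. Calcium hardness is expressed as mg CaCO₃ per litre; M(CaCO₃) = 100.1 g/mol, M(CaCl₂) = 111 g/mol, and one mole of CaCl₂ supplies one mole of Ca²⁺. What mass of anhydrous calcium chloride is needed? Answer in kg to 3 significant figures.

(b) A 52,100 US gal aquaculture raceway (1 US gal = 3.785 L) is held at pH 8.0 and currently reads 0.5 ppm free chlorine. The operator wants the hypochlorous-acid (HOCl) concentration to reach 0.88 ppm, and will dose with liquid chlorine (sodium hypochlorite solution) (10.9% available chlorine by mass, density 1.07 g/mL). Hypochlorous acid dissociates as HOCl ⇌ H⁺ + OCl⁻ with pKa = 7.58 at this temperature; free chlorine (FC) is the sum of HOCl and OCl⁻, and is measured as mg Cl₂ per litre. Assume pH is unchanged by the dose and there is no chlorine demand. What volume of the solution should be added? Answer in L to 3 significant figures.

(a) 8.09 kg; (b) 4.56 L

(a) Volume: 77.6 m³ = 77,600 L.
(a) Hardness to add: (219 − 125) = 94 mg/L as CaCO₃ × 77,600 L = 7294 g as CaCO₃.
(a) Moles of Ca²⁺ (1 mol Ca²⁺ ≡ 1 mol CaCO₃): 7294 / 100.1 g/mol = 72.87 mol.
(a) Mass of CaCl₂: 72.87 × 111 = 8089 g.

(b) Volume: 52,100 US gal × 3.785 L/gal = 197,198 L.
(b) [OCl⁻]/[HOCl] = 10^(pH − pKa) = 10^(8.0 − 7.58) = 2.63; fraction as HOCl = 1/(1 + 2.63) = 0.2755.
(b) Free chlorine required for 0.88 ppm HOCl: 0.88 / 0.2755 = 3.195 ppm.
(b) FC to add: 3.195 − 0.5 = 2.695 mg/L as Cl₂.
(b) Cl₂ equivalent: 2.695 mg/L × 197,198 L = 531.4 g.
(b) Product at 10.9% available Cl: 531.4 / 0.109 = 4875 g.
(b) Volume: 4875 g ÷ 1.07 g/mL = 4556 mL.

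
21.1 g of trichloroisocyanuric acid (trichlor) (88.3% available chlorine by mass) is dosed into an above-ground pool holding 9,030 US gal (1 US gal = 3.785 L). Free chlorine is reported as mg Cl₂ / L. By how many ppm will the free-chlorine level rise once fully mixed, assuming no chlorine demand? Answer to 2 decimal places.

0.55 ppm

Volume: 9,030 US gal × 3.785 L/gal = 34,179 L.
Available chlorine delivered: 21.1 g × 0.883 = 18.63 g as Cl₂.
Concentration rise: 18.63 g / 34,179 L = 0.5451 mg/L = 0.55 ppm.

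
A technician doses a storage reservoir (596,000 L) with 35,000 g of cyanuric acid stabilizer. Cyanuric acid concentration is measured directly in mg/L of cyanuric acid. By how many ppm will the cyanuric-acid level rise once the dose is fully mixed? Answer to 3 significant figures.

58.7 ppm

Rise: 35,000 g / 596,000 L × 1000 = 58.72 mg/L.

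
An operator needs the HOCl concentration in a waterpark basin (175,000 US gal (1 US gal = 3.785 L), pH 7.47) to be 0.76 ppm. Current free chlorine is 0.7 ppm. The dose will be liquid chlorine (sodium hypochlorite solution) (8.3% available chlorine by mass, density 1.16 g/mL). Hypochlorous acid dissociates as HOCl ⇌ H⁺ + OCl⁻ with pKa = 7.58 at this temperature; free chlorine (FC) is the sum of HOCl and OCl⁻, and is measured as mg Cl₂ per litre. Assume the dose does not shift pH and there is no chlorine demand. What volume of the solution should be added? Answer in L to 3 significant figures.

4.47 L

Volume: 175,000 US gal × 3.785 L/gal = 662,375 L.
[OCl⁻]/[HOCl] = 10^(pH − pKa) = 10^(7.47 − 7.58) = 0.7762; fraction as HOCl = 1/(1 + 0.7762) = 0.563.
Free chlorine required for 0.76 ppm HOCl: 0.76 / 0.563 = 1.35 ppm.
FC to add: 1.35 − 0.7 = 0.6499 mg/L as Cl₂.
Cl₂ equivalent: 0.6499 mg/L × 662,375 L = 430.5 g.
Product at 8.3% available Cl: 430.5 / 0.083 = 5187 g.
Volume: 5187 g ÷ 1.16 g/mL = 4471 mL.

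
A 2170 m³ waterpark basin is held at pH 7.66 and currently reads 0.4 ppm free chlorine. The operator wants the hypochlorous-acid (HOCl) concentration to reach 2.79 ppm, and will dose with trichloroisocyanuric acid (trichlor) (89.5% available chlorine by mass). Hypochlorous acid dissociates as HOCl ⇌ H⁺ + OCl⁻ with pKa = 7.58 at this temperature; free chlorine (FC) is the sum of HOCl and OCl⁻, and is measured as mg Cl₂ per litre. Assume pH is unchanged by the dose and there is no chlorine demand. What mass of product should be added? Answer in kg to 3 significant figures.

13.9 kg

Volume: 2170 m³ = 2,170,000 L.
[OCl⁻]/[HOCl] = 10^(pH − pKa) = 10^(7.66 − 7.58) = 1.202; fraction as HOCl = 1/(1 + 1.202) = 0.4541.
Free chlorine required for 2.79 ppm HOCl: 2.79 / 0.4541 = 6.144 ppm.
FC to add: 6.144 − 0.4 = 5.744 mg/L as Cl₂.
Cl₂ equivalent: 5.744 mg/L × 2,170,000 L = 12,470 g.
Product at 89.5% available Cl: 12,470 / 0.895 = 13,930 g.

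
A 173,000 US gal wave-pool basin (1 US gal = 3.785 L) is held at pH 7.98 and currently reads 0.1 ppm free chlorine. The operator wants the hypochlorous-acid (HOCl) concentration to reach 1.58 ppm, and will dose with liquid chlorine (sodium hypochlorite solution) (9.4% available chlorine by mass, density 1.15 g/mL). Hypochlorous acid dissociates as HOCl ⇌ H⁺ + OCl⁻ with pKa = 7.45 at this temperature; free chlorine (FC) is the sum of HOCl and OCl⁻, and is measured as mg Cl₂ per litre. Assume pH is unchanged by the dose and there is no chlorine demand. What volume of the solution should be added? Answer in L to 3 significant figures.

Volume: 173,000 US gal × 3.785 L/gal = 654,805 L.
[OCl⁻]/[HOCl] = 10^(pH − pKa) = 10^(7.98 − 7.45) = 3.388; fraction as HOCl = 1/(1 + 3.388) = 0.2279.
Free chlorine required for 1.58 ppm HOCl: 1.58 / 0.2279 = 6.934 ppm.
FC to add: 6.934 − 0.1 = 6.834 mg/L as Cl₂.
Cl₂ equivalent: 6.834 mg/L × 654,805 L = 4475 g.
Product at 9.4% available Cl: 4475 / 0.094 = 47,600 g.
Volume: 47,600 g ÷ 1.15 g/mL = 41,390 mL.

41.4 L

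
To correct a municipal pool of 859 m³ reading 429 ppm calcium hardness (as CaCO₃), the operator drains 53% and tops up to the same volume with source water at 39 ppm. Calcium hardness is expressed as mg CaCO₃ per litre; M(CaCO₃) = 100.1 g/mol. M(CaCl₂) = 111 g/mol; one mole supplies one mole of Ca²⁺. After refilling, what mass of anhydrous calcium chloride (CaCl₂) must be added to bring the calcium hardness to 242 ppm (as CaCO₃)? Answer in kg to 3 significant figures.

Volume: 859 m³ = 859,000 L.
After draining 53% and refilling: 429 × 0.47 + 39 × 0.53 = 222.3 ppm.
Deficit to target: 242 − 222.3 = 19.7 mg/L.
As CaCO₃: 19.7 mg/L × 859,000 L = 16,920 g; ÷ 100.1 = 169.1 mol Ca²⁺.
Mass: 169.1 × 111 = 18,760 g.

18.8 kg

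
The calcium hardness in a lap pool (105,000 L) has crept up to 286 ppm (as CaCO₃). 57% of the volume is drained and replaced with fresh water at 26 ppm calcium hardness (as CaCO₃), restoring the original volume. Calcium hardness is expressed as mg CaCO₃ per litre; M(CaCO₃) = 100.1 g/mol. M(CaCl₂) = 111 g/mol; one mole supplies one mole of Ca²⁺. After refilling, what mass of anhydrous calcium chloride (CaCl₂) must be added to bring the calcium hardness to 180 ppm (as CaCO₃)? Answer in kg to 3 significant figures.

After draining 57% and refilling: 286 × 0.43 + 26 × 0.57 = 137.8 ppm.
Deficit to target: 180 − 137.8 = 42.2 mg/L.
As CaCO₃: 42.2 mg/L × 105,000 L = 4431 g; ÷ 100.1 = 44.27 mol Ca²⁺.
Mass: 44.27 × 111 = 4913 g.

4.91 kg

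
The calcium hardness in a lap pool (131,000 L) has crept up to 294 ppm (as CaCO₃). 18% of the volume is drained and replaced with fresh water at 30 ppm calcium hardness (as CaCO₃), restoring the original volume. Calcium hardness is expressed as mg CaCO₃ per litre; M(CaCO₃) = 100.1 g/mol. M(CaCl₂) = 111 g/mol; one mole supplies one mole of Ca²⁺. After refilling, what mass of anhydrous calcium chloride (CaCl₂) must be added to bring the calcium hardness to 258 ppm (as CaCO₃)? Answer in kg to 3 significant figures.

After draining 18% and refilling: 294 × 0.82 + 30 × 0.18 = 246.48 ppm.
Deficit to target: 258 − 246.48 = 11.52 mg/L.
As CaCO₃: 11.52 mg/L × 131,000 L = 1509 g; ÷ 100.1 = 15.08 mol Ca²⁺.
Mass: 15.08 × 111 = 1673 g.

1.67 kg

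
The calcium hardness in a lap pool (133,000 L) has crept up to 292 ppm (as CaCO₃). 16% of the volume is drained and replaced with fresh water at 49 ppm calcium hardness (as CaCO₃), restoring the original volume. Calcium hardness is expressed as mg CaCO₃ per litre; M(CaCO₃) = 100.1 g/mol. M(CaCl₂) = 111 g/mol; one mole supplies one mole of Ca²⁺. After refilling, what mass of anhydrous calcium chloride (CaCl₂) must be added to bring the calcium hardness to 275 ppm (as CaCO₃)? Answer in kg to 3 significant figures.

After draining 16% and refilling: 292 × 0.84 + 49 × 0.16 = 253.12 ppm.
Deficit to target: 275 − 253.12 = 21.88 mg/L.
As CaCO₃: 21.88 mg/L × 133,000 L = 2910 g; ÷ 100.1 = 29.07 mol Ca²⁺.
Mass: 29.07 × 111 = 3227 g.

3.23 kg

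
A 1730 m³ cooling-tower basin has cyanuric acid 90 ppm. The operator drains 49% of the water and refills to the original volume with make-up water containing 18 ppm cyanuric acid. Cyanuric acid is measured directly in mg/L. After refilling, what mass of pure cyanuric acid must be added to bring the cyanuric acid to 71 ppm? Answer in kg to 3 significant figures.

Volume: 1730 m³ = 1,730,000 L.
After draining 49% and refilling: 90 × 0.51 + 18 × 0.49 = 54.72 ppm.
Deficit to target: 71 − 54.72 = 16.28 mg/L.
Mass: 16.28 mg/L × 1,730,000 L = 28,160 g cyanuric acid.

28.2 kg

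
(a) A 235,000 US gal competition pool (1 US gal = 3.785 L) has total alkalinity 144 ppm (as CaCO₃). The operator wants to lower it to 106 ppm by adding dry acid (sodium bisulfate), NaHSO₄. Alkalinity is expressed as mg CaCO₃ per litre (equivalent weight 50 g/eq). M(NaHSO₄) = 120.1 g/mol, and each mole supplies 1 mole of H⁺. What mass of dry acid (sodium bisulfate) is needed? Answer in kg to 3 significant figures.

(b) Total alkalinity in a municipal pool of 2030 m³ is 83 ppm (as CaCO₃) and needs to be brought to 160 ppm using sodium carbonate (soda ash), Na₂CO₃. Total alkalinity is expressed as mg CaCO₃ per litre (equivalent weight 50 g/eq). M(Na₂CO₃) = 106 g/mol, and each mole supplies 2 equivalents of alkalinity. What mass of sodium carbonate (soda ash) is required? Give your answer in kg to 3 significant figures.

(a) 81.2 kg; (b) 166 kg

(a) Volume: 235,000 US gal × 3.785 L/gal = 889,475 L.
(a) Alkalinity to neutralize: (144 − 106) = 38 mg/L as CaCO₃ × 889,475 L = 33,800 g as CaCO₃.
(a) Equivalents of H⁺ required: 33,800 ÷ 50 g/eq = 676 eq = 676 mol NaHSO₄.
(a) Mass of NaHSO₄: 676 × 120.1 = 81,190 g.

(b) Volume: 2030 m³ = 2,030,000 L.
(b) Alkalinity to add: (160 − 83) = 77 mg/L as CaCO₃ × 2,030,000 L = 156,300 g as CaCO₃.
(b) Equivalents: 156,300 g ÷ 50 g/eq = 3126 eq.
(b) Each mole of Na₂CO₃ supplies 2 eq, so 3126 / 2 = 1563 mol.
(b) Mass: 1563 mol × 106 g/mol = 165,700 g.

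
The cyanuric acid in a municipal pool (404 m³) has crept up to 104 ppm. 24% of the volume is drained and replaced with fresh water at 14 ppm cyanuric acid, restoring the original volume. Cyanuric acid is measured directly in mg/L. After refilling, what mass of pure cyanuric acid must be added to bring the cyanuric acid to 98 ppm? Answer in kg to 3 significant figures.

Volume: 404 m³ = 404,000 L.
After draining 24% and refilling: 104 × 0.76 + 14 × 0.24 = 82.4 ppm.
Deficit to target: 98 − 82.4 = 15.6 mg/L.
Mass: 15.6 mg/L × 404,000 L = 6302 g cyanuric acid.

6.30 kg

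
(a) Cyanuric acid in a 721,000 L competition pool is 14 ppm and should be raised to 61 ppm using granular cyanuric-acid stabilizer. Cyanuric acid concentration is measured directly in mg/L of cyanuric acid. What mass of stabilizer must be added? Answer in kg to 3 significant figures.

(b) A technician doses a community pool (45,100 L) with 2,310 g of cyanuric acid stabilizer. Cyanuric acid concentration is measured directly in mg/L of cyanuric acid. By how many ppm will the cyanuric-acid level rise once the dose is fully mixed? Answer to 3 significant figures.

(a) 33.9 kg; (b) 51.2 ppm

(a) CYA to add: (61 − 14) = 47 mg/L × 721,000 L = 33,890 g cyanuric acid.

(b) Rise: 2,310 g / 45,100 L × 1000 = 51.22 mg/L.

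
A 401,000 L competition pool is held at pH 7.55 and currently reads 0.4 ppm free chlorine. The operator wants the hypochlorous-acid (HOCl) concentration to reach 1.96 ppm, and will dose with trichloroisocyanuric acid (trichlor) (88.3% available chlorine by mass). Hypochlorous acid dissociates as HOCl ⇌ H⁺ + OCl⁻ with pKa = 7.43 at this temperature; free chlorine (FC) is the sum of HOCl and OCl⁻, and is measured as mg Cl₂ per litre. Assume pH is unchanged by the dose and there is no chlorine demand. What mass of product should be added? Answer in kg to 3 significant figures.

1.88 kg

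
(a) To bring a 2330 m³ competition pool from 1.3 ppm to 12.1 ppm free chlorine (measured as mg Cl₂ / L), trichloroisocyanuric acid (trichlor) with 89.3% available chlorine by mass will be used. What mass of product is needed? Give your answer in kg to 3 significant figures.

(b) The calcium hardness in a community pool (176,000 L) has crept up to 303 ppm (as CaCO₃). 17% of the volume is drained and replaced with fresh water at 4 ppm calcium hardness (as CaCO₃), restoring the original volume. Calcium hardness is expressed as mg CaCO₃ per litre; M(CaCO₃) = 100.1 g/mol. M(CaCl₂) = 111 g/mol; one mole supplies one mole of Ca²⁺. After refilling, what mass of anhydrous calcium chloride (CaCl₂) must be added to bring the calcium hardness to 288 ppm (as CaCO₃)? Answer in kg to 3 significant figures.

(a) 28.2 kg; (b) 6.99 kg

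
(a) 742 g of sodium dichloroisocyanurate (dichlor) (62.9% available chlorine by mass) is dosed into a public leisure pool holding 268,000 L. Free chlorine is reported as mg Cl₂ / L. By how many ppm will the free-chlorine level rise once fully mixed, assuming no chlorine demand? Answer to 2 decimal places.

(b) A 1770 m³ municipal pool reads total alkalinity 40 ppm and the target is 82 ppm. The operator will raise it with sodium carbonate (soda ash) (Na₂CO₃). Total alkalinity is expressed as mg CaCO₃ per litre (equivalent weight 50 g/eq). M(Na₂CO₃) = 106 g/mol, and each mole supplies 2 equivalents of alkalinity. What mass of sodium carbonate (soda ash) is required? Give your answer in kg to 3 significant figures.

(a) 1.74 ppm; (b) 78.8 kg

(a) Available chlorine delivered: 742 g × 0.629 = 466.7 g as Cl₂.
(a) Concentration rise: 466.7 g / 268,000 L = 1.741 mg/L = 1.74 ppm.

(b) Volume: 1770 m³ = 1,770,000 L.
(b) Alkalinity to add: (82 − 40) = 42 mg/L as CaCO₃ × 1,770,000 L = 74,340 g as CaCO₃.
(b) Equivalents: 74,340 g ÷ 50 g/eq = 1487 eq.
(b) Each mole of Na₂CO₃ supplies 2 eq, so 1487 / 2 = 743.4 mol.
(b) Mass: 743.4 mol × 106 g/mol = 78,800 g.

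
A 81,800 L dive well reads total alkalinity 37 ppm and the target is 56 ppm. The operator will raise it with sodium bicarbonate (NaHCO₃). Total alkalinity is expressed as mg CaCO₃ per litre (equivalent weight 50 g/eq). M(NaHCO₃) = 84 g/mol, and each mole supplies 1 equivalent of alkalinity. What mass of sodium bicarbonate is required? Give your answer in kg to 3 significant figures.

2.61 kg

Alkalinity to add: (56 − 37) = 19 mg/L as CaCO₃ × 81,800 L = 1554 g as CaCO₃.
Equivalents: 1554 g ÷ 50 g/eq = 31.08 eq.
NaHCO₃ supplies 1 eq per mole → 31.08 mol.
Mass: 31.08 mol × 84 g/mol = 2611 g.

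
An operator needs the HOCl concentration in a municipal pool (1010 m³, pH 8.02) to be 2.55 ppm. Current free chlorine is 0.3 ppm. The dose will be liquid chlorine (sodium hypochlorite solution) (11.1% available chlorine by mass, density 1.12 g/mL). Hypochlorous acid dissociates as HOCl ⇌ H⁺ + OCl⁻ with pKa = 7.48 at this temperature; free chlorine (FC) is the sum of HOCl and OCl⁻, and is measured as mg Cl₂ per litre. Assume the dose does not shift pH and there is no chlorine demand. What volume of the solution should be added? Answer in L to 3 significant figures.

90.1 L

Volume: 1010 m³ = 1,010,000 L.
[OCl⁻]/[HOCl] = 10^(pH − pKa) = 10^(8.02 − 7.48) = 3.467; fraction as HOCl = 1/(1 + 3.467) = 0.2238.
Free chlorine required for 2.55 ppm HOCl: 2.55 / 0.2238 = 11.39 ppm.
FC to add: 11.39 − 0.3 = 11.09 mg/L as Cl₂.
Cl₂ equivalent: 11.09 mg/L × 1,010,000 L = 11,200 g.
Product at 11.1% available Cl: 11,200 / 0.111 = 100,900 g.
Volume: 100,900 g ÷ 1.12 g/mL = 90,110 mL.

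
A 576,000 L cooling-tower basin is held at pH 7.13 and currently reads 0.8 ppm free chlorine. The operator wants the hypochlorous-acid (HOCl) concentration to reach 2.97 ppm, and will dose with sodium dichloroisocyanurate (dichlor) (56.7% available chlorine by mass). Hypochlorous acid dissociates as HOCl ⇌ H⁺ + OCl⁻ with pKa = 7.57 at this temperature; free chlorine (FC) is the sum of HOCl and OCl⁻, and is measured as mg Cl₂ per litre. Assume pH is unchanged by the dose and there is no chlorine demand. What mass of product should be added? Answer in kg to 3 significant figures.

[OCl⁻]/[HOCl] = 10^(pH − pKa) = 10^(7.13 − 7.57) = 0.3631; fraction as HOCl = 1/(1 + 0.3631) = 0.7336.
Free chlorine required for 2.97 ppm HOCl: 2.97 / 0.7336 = 4.048 ppm.
FC to add: 4.048 − 0.8 = 3.248 mg/L as Cl₂.
Cl₂ equivalent: 3.248 mg/L × 576,000 L = 1871 g.
Product at 56.7% available Cl: 1871 / 0.567 = 3300 g.

3.30 kg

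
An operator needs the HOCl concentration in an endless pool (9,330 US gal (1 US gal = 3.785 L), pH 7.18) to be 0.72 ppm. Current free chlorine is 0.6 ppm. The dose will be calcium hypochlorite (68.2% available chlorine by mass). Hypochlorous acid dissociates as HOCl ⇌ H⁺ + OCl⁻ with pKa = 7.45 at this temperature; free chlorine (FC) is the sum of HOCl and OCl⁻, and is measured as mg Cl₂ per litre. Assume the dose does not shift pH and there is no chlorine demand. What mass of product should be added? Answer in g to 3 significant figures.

26.2 g

Volume: 9,330 US gal × 3.785 L/gal = 35,314 L.
[OCl⁻]/[HOCl] = 10^(pH − pKa) = 10^(7.18 − 7.45) = 0.537; fraction as HOCl = 1/(1 + 0.537) = 0.6506.
Free chlorine required for 0.72 ppm HOCl: 0.72 / 0.6506 = 1.107 ppm.
FC to add: 1.107 − 0.6 = 0.5067 mg/L as Cl₂.
Cl₂ equivalent: 0.5067 mg/L × 35,314 L = 17.89 g.
Product at 68.2% available Cl: 17.89 / 0.682 = 26.24 g.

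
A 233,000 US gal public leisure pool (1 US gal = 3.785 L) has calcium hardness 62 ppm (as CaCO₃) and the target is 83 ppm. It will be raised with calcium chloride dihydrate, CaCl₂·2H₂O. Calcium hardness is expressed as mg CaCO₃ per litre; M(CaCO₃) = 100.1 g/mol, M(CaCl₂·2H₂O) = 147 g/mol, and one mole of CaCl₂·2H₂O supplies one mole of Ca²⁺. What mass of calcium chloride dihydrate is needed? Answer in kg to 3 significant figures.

27.2 kg

Volume: 233,000 US gal × 3.785 L/gal = 881,905 L.
Hardness to add: (83 − 62) = 21 mg/L as CaCO₃ × 881,905 L = 18,520 g as CaCO₃.
Moles of Ca²⁺ (1 mol Ca²⁺ ≡ 1 mol CaCO₃): 18,520 / 100.1 g/mol = 185 mol.
Mass of CaCl₂·2H₂O: 185 × 147 = 27,200 g.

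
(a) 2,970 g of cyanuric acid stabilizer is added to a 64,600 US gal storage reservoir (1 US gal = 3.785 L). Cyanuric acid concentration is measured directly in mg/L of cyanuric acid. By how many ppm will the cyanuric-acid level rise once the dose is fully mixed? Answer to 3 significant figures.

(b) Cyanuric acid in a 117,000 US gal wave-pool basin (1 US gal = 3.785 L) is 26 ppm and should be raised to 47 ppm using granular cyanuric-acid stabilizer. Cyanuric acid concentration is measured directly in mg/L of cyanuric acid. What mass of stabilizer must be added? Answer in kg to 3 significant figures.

(a) Volume: 64,600 US gal × 3.785 L/gal = 244,511 L.
(a) Rise: 2,970 g / 244,511 L × 1000 = 12.15 mg/L.

(b) Volume: 117,000 US gal × 3.785 L/gal = 442,845 L.
(b) CYA to add: (47 − 26) = 21 mg/L × 442,845 L = 9300 g cyanuric acid.

(a) 12.1 ppm; (b) 9.30 kg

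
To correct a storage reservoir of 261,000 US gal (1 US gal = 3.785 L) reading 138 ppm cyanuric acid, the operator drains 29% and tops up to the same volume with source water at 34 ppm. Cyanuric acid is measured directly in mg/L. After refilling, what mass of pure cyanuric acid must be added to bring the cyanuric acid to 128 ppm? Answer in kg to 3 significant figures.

19.9 kg

Volume: 261,000 US gal × 3.785 L/gal = 987,885 L.
After draining 29% and refilling: 138 × 0.71 + 34 × 0.29 = 107.84 ppm.
Deficit to target: 128 − 107.84 = 20.16 mg/L.
Mass: 20.16 mg/L × 987,885 L = 19,920 g cyanuric acid.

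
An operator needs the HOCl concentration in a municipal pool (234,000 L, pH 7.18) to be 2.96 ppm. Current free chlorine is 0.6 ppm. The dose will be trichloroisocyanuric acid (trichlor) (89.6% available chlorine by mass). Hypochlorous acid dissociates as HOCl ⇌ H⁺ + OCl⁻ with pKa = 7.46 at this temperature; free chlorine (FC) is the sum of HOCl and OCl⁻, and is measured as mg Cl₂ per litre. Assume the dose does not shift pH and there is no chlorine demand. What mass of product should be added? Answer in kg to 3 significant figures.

[OCl⁻]/[HOCl] = 10^(pH − pKa) = 10^(7.18 − 7.46) = 0.5248; fraction as HOCl = 1/(1 + 0.5248) = 0.6558.
Free chlorine required for 2.96 ppm HOCl: 2.96 / 0.6558 = 4.513 ppm.
FC to add: 4.513 − 0.6 = 3.913 mg/L as Cl₂.
Cl₂ equivalent: 3.913 mg/L × 234,000 L = 915.7 g.
Product at 89.6% available Cl: 915.7 / 0.896 = 1022 g.

1.02 kg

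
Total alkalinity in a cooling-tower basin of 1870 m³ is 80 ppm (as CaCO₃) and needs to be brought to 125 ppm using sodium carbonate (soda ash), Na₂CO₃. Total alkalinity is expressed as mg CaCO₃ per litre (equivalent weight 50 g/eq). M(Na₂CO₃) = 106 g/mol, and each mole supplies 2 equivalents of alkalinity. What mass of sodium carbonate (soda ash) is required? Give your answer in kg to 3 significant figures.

89.2 kg

Volume: 1870 m³ = 1,870,000 L.
Alkalinity to add: (125 − 80) = 45 mg/L as CaCO₃ × 1,870,000 L = 84,150 g as CaCO₃.
Equivalents: 84,150 g ÷ 50 g/eq = 1683 eq.
Each mole of Na₂CO₃ supplies 2 eq, so 1683 / 2 = 841.5 mol.
Mass: 841.5 mol × 106 g/mol = 89,200 g.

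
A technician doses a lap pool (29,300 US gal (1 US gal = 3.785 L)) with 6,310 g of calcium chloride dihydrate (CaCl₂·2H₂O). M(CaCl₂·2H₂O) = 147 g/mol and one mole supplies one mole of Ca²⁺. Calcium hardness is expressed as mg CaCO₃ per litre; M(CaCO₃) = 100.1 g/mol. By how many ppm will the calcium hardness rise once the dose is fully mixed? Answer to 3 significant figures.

Volume: 29,300 US gal × 3.785 L/gal = 110,900 L.
Moles of Ca²⁺: 6,310 g ÷ 147 g/mol = 42.93 mol.
As CaCO₃: 42.93 mol × 100.1 g/mol = 4297 g.
Rise: 4297 g / 110,900 L × 1000 = 38.74 mg/L.

38.7 ppm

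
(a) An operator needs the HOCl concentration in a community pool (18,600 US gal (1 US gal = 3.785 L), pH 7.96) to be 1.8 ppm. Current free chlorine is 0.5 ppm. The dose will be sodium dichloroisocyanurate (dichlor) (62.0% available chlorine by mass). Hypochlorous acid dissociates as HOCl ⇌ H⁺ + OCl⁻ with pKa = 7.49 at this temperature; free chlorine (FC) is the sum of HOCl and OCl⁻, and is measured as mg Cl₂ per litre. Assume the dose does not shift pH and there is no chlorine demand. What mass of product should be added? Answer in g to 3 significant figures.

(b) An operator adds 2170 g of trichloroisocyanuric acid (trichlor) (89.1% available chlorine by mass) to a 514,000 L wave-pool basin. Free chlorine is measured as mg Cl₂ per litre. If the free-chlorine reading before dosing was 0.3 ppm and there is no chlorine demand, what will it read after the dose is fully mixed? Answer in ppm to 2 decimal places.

(a) 751 g; (b) 4.06 ppm

(a) Volume: 18,600 US gal × 3.785 L/gal = 70,401 L.
(a) [OCl⁻]/[HOCl] = 10^(pH − pKa) = 10^(7.96 − 7.49) = 2.951; fraction as HOCl = 1/(1 + 2.951) = 0.2531.
(a) Free chlorine required for 1.8 ppm HOCl: 1.8 / 0.2531 = 7.112 ppm.
(a) FC to add: 7.112 − 0.5 = 6.612 mg/L as Cl₂.
(a) Cl₂ equivalent: 6.612 mg/L × 70,401 L = 465.5 g.
(a) Product at 62.0% available Cl: 465.5 / 0.62 = 750.8 g.

(b) Available chlorine delivered: 2170 g × 0.891 = 1933 g as Cl₂.
(b) Concentration rise: 1933 g / 514,000 L = 3.762 mg/L = 3.76 ppm.
(b) Final FC: 0.3 + 3.76 = 4.06 ppm.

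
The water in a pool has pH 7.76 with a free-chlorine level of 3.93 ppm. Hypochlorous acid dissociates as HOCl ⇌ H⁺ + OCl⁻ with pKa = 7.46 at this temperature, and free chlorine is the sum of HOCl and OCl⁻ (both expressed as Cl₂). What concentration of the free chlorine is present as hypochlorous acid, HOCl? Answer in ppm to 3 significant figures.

1.31 ppm

[OCl⁻]/[HOCl] = 10^(pH − pKa) = 10^(7.76 − 7.46) = 10^0.30 = 1.995.
Fraction as HOCl = 1 / (1 + 1.995) = 0.3339.
HOCl = 0.3339 × 3.93 ppm = 1.312 ppm.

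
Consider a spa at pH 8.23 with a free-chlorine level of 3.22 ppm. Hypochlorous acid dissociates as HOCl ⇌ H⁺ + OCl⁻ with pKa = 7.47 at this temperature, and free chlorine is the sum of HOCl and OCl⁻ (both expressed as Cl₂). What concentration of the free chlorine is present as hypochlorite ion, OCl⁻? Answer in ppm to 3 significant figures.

[OCl⁻]/[HOCl] = 10^(pH − pKa) = 10^(8.23 − 7.47) = 10^0.76 = 5.754.
Fraction as HOCl = 1 / (1 + 5.754) = 0.1481.
OCl⁻ = (1 − 0.1481) × 3.22 ppm = 2.743 ppm.

2.74 ppm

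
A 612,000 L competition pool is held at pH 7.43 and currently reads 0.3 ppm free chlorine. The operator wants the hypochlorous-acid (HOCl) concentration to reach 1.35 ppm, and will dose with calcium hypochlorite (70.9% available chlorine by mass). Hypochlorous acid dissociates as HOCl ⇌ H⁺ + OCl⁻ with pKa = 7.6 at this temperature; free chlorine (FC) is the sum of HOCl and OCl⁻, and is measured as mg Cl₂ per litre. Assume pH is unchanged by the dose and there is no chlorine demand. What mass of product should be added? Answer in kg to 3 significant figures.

1.69 kg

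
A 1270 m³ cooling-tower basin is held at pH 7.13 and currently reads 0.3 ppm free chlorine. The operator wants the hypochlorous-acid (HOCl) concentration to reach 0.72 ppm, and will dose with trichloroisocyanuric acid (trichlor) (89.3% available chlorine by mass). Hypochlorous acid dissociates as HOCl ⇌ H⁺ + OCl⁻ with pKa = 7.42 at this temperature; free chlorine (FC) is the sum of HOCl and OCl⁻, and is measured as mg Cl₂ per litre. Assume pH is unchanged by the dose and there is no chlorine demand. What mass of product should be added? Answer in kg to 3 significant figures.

1.12 kg

Volume: 1270 m³ = 1,270,000 L.
[OCl⁻]/[HOCl] = 10^(pH − pKa) = 10^(7.13 − 7.42) = 0.5129; fraction as HOCl = 1/(1 + 0.5129) = 0.661.
Free chlorine required for 0.72 ppm HOCl: 0.72 / 0.661 = 1.089 ppm.
FC to add: 1.089 − 0.3 = 0.7893 mg/L as Cl₂.
Cl₂ equivalent: 0.7893 mg/L × 1,270,000 L = 1002 g.
Product at 89.3% available Cl: 1002 / 0.893 = 1122 g.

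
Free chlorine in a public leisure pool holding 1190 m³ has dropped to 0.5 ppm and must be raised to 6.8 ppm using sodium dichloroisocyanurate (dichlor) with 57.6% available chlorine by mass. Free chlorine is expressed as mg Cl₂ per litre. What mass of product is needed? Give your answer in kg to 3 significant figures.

Volume: 1190 m³ = 1,190,000 L.
Chlorine deficit: 6.8 − 0.5 = 6.3 ppm = 6.3 mg/L as Cl₂.
Cl₂ equivalent needed: 6.3 mg/L × 1,190,000 L = 7,497,000 mg = 7497 g.
Product at 57.6% available chlorine: 7497 / 0.576 = 13,020 g.

13.0 kg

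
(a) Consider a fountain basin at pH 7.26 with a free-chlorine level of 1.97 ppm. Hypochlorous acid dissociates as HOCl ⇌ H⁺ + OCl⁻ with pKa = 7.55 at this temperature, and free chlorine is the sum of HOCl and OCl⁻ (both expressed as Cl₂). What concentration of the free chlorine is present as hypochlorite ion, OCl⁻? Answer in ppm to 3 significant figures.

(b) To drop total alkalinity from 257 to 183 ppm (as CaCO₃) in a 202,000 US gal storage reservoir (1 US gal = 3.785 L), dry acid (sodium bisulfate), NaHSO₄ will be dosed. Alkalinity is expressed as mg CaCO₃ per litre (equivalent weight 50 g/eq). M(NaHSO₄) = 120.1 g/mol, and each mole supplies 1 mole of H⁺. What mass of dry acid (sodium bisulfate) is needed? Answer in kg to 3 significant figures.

(a) 0.668 ppm; (b) 136 kg

(a) [OCl⁻]/[HOCl] = 10^(pH − pKa) = 10^(7.26 − 7.55) = 10^-0.29 = 0.5129.
(a) Fraction as HOCl = 1 / (1 + 0.5129) = 0.661.
(a) OCl⁻ = (1 − 0.661) × 1.97 ppm = 0.6678 ppm.

(b) Volume: 202,000 US gal × 3.785 L/gal = 764,570 L.
(b) Alkalinity to neutralize: (257 − 183) = 74 mg/L as CaCO₃ × 764,570 L = 56,580 g as CaCO₃.
(b) Equivalents of H⁺ required: 56,580 ÷ 50 g/eq = 1132 eq = 1132 mol NaHSO₄.
(b) Mass of NaHSO₄: 1132 × 120.1 = 135,900 g.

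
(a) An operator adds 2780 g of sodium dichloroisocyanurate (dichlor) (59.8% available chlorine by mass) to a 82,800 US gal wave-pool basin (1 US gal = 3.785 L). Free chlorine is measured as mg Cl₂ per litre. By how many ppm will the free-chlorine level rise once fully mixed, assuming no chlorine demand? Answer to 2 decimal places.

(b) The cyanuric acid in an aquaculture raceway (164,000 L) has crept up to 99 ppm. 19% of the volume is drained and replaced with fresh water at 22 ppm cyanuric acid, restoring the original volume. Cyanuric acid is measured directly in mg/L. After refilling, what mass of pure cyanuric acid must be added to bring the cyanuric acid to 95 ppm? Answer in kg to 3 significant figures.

(a) 5.30 ppm; (b) 1.74 kg

(a) Volume: 82,800 US gal × 3.785 L/gal = 313,398 L.
(a) Available chlorine delivered: 2780 g × 0.598 = 1662 g as Cl₂.
(a) Concentration rise: 1662 g / 313,398 L = 5.305 mg/L = 5.30 ppm.

(b) After draining 19% and refilling: 99 × 0.81 + 22 × 0.19 = 84.37 ppm.
(b) Deficit to target: 95 − 84.37 = 10.63 mg/L.
(b) Mass: 10.63 mg/L × 164,000 L = 1743 g cyanuric acid.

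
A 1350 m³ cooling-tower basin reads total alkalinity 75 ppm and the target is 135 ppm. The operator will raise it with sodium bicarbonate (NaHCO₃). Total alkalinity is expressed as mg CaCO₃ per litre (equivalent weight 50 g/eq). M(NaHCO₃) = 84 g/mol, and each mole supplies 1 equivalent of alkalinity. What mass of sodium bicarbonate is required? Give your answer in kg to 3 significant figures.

Volume: 1350 m³ = 1,350,000 L.
Alkalinity to add: (135 − 75) = 60 mg/L as CaCO₃ × 1,350,000 L = 81,000 g as CaCO₃.
Equivalents: 81,000 g ÷ 50 g/eq = 1620 eq.
NaHCO₃ supplies 1 eq per mole → 1620 mol.
Mass: 1620 mol × 84 g/mol = 136,100 g.

136 kg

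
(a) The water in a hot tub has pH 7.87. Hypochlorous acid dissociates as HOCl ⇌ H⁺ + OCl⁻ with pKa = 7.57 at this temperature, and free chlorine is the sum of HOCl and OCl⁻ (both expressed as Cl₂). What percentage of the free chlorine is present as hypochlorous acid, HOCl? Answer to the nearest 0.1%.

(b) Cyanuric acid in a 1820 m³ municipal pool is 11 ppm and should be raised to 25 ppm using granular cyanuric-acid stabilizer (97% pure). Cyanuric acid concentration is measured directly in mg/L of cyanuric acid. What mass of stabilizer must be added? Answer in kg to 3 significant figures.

(a) 33.4%; (b) 26.3 kg

(a) [OCl⁻]/[HOCl] = 10^(pH − pKa) = 10^(7.87 − 7.57) = 10^0.30 = 1.995.
(a) Fraction as HOCl = 1 / (1 + 1.995) = 0.3339.

(b) Volume: 1820 m³ = 1,820,000 L.
(b) CYA to add: (25 − 11) = 14 mg/L × 1,820,000 L = 25,480 g cyanuric acid.
(b) At 97% purity: 25,480 / 0.97 = 26,270 g product.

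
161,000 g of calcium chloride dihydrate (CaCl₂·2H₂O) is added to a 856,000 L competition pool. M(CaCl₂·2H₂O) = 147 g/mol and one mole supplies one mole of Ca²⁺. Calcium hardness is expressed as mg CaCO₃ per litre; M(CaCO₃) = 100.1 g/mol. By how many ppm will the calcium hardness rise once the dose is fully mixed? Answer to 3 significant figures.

128 ppm

Moles of Ca²⁺: 161,000 g ÷ 147 g/mol = 1095 mol.
As CaCO₃: 1095 mol × 100.1 g/mol = 109,600 g.
Rise: 109,600 g / 856,000 L × 1000 = 128.1 mg/L.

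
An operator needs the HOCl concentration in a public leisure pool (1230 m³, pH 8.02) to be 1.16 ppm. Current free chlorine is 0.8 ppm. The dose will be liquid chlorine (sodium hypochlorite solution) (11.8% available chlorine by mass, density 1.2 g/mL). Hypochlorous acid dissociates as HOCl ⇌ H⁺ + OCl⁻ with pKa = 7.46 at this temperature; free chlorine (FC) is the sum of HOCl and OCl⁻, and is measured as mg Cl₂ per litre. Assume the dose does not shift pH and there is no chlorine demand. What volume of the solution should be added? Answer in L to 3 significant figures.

39.7 L

Volume: 1230 m³ = 1,230,000 L.
[OCl⁻]/[HOCl] = 10^(pH − pKa) = 10^(8.02 − 7.46) = 3.631; fraction as HOCl = 1/(1 + 3.631) = 0.2159.
Free chlorine required for 1.16 ppm HOCl: 1.16 / 0.2159 = 5.372 ppm.
FC to add: 5.372 − 0.8 = 4.572 mg/L as Cl₂.
Cl₂ equivalent: 4.572 mg/L × 1,230,000 L = 5623 g.
Product at 11.8% available Cl: 5623 / 0.118 = 47,650 g.
Volume: 47,650 g ÷ 1.2 g/mL = 39,710 mL.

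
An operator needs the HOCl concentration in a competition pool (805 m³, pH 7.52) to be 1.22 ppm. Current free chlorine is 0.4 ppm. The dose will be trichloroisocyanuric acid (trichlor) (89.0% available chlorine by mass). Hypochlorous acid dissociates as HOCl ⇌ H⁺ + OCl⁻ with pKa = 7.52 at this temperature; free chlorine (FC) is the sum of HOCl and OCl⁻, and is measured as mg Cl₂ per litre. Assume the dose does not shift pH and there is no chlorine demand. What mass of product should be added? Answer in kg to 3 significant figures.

1.85 kg

Volume: 805 m³ = 805,000 L.
[OCl⁻]/[HOCl] = 10^(pH − pKa) = 10^(7.52 − 7.52) = 1; fraction as HOCl = 1/(1 + 1) = 0.5.
Free chlorine required for 1.22 ppm HOCl: 1.22 / 0.5 = 2.44 ppm.
FC to add: 2.44 − 0.4 = 2.04 mg/L as Cl₂.
Cl₂ equivalent: 2.04 mg/L × 805,000 L = 1642 g.
Product at 89.0% available Cl: 1642 / 0.89 = 1845 g.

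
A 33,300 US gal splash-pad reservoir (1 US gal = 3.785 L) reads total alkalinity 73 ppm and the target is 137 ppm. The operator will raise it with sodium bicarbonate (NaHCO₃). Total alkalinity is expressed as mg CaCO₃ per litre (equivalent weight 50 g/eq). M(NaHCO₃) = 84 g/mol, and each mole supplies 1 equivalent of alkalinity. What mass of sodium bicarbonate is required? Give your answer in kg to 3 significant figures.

13.6 kg

Volume: 33,300 US gal × 3.785 L/gal = 126,040 L.
Alkalinity to add: (137 − 73) = 64 mg/L as CaCO₃ × 126,040 L = 8067 g as CaCO₃.
Equivalents: 8067 g ÷ 50 g/eq = 161.3 eq.
NaHCO₃ supplies 1 eq per mole → 161.3 mol.
Mass: 161.3 mol × 84 g/mol = 13,550 g.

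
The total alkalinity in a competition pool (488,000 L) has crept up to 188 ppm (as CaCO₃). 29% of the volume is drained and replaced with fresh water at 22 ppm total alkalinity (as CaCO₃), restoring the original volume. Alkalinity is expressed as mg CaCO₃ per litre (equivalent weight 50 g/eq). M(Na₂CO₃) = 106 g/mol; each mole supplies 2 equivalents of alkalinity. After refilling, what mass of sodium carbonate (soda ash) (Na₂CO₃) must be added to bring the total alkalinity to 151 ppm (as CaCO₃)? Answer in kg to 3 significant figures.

After draining 29% and refilling: 188 × 0.71 + 22 × 0.29 = 139.86 ppm.
Deficit to target: 151 − 139.86 = 11.14 mg/L.
As CaCO₃: 11.14 mg/L × 488,000 L = 5436 g; ÷ 50 g/eq ÷ 2 = 54.36 mol Na₂CO₃.
Mass: 54.36 × 106 = 5762 g.

5.76 kg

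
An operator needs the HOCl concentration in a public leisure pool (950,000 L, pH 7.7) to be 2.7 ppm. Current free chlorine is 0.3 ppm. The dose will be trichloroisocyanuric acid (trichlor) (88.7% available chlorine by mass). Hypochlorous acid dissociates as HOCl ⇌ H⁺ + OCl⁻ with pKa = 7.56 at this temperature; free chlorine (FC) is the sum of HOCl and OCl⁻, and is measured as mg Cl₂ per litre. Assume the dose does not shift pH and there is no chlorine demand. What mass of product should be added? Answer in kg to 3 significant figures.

6.56 kg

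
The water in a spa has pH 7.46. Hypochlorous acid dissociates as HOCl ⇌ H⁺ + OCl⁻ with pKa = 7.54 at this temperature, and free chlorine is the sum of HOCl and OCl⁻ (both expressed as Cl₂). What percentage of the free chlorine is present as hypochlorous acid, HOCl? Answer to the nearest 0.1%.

[OCl⁻]/[HOCl] = 10^(pH − pKa) = 10^(7.46 − 7.54) = 10^-0.08 = 0.8318.
Fraction as HOCl = 1 / (1 + 0.8318) = 0.5459.

54.6%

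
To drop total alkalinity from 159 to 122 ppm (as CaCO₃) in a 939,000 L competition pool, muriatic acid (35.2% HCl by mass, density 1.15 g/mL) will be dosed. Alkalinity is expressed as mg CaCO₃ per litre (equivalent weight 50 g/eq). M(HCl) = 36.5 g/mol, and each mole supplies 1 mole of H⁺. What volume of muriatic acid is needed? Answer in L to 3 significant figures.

Alkalinity to neutralize: (159 − 122) = 37 mg/L as CaCO₃ × 939,000 L = 34,740 g as CaCO₃.
Equivalents of H⁺ required: 34,740 ÷ 50 g/eq = 694.9 eq = 694.9 mol HCl.
Mass of HCl: 694.9 × 36.5 = 25,360 g.
Mass of 35.2% solution: 25,360 / 0.352 = 72,050 g.
Volume: 72,050 g ÷ 1.15 g/mL = 62,650 mL.

62.7 L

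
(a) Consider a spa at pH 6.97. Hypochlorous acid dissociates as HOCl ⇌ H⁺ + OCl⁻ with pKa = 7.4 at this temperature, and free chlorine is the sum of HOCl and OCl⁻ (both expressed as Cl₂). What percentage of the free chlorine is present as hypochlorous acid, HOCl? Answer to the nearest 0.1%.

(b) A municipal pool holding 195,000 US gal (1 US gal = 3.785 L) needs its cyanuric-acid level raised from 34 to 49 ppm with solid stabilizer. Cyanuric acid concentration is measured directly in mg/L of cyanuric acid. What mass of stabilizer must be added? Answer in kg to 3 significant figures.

(a) 72.9%; (b) 11.1 kg

(a) [OCl⁻]/[HOCl] = 10^(pH − pKa) = 10^(6.97 − 7.4) = 10^-0.43 = 0.3715.
(a) Fraction as HOCl = 1 / (1 + 0.3715) = 0.7291.

(b) Volume: 195,000 US gal × 3.785 L/gal = 738,075 L.
(b) CYA to add: (49 − 34) = 15 mg/L × 738,075 L = 11,070 g cyanuric acid.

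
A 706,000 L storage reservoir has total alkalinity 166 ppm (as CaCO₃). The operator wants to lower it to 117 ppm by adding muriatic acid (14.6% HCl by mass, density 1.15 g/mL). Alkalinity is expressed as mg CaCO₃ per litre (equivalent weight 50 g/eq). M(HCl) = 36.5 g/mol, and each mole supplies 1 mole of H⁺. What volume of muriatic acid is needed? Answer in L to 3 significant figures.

Alkalinity to neutralize: (166 − 117) = 49 mg/L as CaCO₃ × 706,000 L = 34,590 g as CaCO₃.
Equivalents of H⁺ required: 34,590 ÷ 50 g/eq = 691.9 eq = 691.9 mol HCl.
Mass of HCl: 691.9 × 36.5 = 25,250 g.
Mass of 14.6% solution: 25,250 / 0.146 = 173,000 g.
Volume: 173,000 g ÷ 1.15 g/mL = 150,400 mL.

150 L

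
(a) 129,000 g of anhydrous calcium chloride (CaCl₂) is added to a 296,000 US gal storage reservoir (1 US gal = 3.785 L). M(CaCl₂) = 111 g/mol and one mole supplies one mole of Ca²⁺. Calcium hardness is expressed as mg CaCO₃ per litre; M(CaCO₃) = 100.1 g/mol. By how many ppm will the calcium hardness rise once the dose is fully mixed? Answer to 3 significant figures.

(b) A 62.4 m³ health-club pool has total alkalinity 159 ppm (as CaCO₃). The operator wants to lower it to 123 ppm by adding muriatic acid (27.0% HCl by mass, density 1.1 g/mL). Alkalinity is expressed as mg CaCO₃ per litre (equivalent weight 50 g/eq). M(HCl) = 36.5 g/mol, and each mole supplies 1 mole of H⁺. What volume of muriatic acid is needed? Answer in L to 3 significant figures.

(a) Volume: 296,000 US gal × 3.785 L/gal = 1,120,360 L.
(a) Moles of Ca²⁺: 129,000 g ÷ 111 g/mol = 1162 mol.
(a) As CaCO₃: 1162 mol × 100.1 g/mol = 116,300 g.
(a) Rise: 116,300 g / 1,120,360 L × 1000 = 103.8 mg/L.

(b) Volume: 62.4 m³ = 62,400 L.
(b) Alkalinity to neutralize: (159 − 123) = 36 mg/L as CaCO₃ × 62,400 L = 2246 g as CaCO₃.
(b) Equivalents of H⁺ required: 2246 ÷ 50 g/eq = 44.93 eq = 44.93 mol HCl.
(b) Mass of HCl: 44.93 × 36.5 = 1640 g.
(b) Mass of 27.0% solution: 1640 / 0.27 = 6074 g.
(b) Volume: 6074 g ÷ 1.1 g/mL = 5521 mL.

(a) 104 ppm; (b) 5.52 L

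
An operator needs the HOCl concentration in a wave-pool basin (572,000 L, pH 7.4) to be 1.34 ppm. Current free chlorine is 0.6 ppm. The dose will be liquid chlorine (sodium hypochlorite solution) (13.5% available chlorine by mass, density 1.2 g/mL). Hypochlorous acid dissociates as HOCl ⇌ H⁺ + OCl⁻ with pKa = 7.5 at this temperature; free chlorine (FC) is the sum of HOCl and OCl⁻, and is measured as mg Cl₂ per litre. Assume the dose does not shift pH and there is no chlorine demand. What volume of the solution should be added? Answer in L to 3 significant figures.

6.37 L

[OCl⁻]/[HOCl] = 10^(pH − pKa) = 10^(7.4 − 7.5) = 0.7943; fraction as HOCl = 1/(1 + 0.7943) = 0.5573.
Free chlorine required for 1.34 ppm HOCl: 1.34 / 0.5573 = 2.404 ppm.
FC to add: 2.404 − 0.6 = 1.804 mg/L as Cl₂.
Cl₂ equivalent: 1.804 mg/L × 572,000 L = 1032 g.
Product at 13.5% available Cl: 1032 / 0.135 = 7645 g.
Volume: 7645 g ÷ 1.2 g/mL = 6371 mL.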